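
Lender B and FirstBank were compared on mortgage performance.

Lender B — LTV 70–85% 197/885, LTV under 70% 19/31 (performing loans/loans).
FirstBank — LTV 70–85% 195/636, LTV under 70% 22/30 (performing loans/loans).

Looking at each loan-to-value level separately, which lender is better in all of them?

FirstBank

LTV 70–85%: Lender B 197/885 = 22.3%, FirstBank 195/636 = 30.7% → FirstBank
LTV under 70%: Lender B 19/31 = 61.3%, FirstBank 22/30 = 73.3% → FirstBank
FirstBank has the higher rate in both groups.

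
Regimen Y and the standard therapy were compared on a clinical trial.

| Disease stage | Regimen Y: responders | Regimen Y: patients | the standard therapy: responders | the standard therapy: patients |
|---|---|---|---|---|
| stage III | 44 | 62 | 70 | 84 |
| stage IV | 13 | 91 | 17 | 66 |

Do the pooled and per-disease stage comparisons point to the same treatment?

Yes

Stage III: Regimen Y 44/62 = 71.0%, the standard therapy 70/84 = 83.3% → the standard therapy
Stage IV: Regimen Y 13/91 = 14.3%, the standard therapy 17/66 = 25.8% → the standard therapy
Overall: Regimen Y 57/153 = 37.3%, the standard therapy 87/150 = 58.0% → the standard therapy
The standard therapy wins overall and in every disease group — no reversal.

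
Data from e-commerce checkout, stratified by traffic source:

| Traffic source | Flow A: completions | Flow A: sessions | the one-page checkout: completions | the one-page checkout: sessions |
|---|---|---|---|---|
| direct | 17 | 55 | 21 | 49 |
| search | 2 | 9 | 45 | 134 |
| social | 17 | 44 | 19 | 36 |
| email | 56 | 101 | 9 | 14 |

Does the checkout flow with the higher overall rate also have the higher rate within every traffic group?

No

Direct: Flow A 17/55 = 30.9%, the one-page checkout 21/49 = 42.9% → the one-page checkout
Search: Flow A 2/9 = 22.2%, the one-page checkout 45/134 = 33.6% → the one-page checkout
Social: Flow A 17/44 = 38.6%, the one-page checkout 19/36 = 52.8% → the one-page checkout
Email: Flow A 56/101 = 55.4%, the one-page checkout 9/14 = 64.3% → the one-page checkout
Overall: Flow A 92/209 = 44.0%, the one-page checkout 94/233 = 40.3% → Flow A
The one-page checkout wins each traffic group but Flow A wins overall — the comparison reverses. The one-page checkout's sessions skew toward search, which has a lower base rate.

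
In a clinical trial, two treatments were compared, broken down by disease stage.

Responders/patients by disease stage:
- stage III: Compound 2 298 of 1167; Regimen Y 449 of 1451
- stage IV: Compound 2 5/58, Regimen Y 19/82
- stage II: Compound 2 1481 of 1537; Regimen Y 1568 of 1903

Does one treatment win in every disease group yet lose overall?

No

Stage III: Compound 2 298/1167 = 25.5%, Regimen Y 449/1451 = 30.9% → Regimen Y
Stage IV: Compound 2 5/58 = 8.6%, Regimen Y 19/82 = 23.2% → Regimen Y
Stage II: Compound 2 1481/1537 = 96.4%, Regimen Y 1568/1903 = 82.4% → Compound 2
Overall: Compound 2 1784/2762 = 64.6%, Regimen Y 2036/3436 = 59.3% → Compound 2
Neither sweeps: Compound 2 wins 1 of 3 groups, Regimen Y wins 2. Compound 2 wins overall but not every group — no Simpson reversal.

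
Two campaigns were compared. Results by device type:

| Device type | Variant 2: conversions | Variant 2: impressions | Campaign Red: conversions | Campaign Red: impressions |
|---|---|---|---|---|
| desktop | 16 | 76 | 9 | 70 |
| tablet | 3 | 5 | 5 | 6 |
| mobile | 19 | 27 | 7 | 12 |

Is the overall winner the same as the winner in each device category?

No

Desktop: Variant 2 16/76 = 21.1%, Campaign Red 9/70 = 12.9% → Variant 2
Tablet: Variant 2 3/5 = 60.0%, Campaign Red 5/6 = 83.3% → Campaign Red
Mobile: Variant 2 19/27 = 70.4%, Campaign Red 7/12 = 58.3% → Variant 2
Overall: Variant 2 38/108 = 35.2%, Campaign Red 21/88 = 23.9% → Variant 2
Neither sweeps: Variant 2 wins 2 of 3 groups, Campaign Red wins 1. Variant 2 wins overall but not every group — no Simpson reversal.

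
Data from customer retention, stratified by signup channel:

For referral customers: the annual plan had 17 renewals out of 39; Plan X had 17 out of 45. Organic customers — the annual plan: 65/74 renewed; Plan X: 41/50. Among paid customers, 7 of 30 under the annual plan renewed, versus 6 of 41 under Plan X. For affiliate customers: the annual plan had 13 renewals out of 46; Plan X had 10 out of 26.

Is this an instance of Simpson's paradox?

Referral: the annual plan 17/39 = 43.6%, Plan X 17/45 = 37.8% → the annual plan
Organic: the annual plan 65/74 = 87.8%, Plan X 41/50 = 82.0% → the annual plan
Paid: the annual plan 7/30 = 23.3%, Plan X 6/41 = 14.6% → the annual plan
Affiliate: the annual plan 13/46 = 28.3%, Plan X 10/26 = 38.5% → Plan X
Overall: the annual plan 102/189 = 54.0%, Plan X 74/162 = 45.7% → the annual plan
Neither sweeps: the annual plan wins 3 of 4 groups, Plan X wins 1. The annual plan wins overall but not every group — no Simpson reversal.

No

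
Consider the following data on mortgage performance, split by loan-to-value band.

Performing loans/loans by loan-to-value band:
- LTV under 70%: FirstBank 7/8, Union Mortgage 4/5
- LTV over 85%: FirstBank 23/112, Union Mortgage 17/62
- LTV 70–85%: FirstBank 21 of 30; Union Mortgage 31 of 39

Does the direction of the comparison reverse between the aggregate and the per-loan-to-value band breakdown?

LTV under 70%: FirstBank 7/8 = 87.5%, Union Mortgage 4/5 = 80.0% → FirstBank
LTV over 85%: FirstBank 23/112 = 20.5%, Union Mortgage 17/62 = 27.4% → Union Mortgage
LTV 70–85%: FirstBank 21/30 = 70.0%, Union Mortgage 31/39 = 79.5% → Union Mortgage
Overall: FirstBank 51/150 = 34.0%, Union Mortgage 52/106 = 49.1% → Union Mortgage
Neither sweeps: FirstBank wins 1 of 3 groups, Union Mortgage wins 2. Union Mortgage wins overall but not every group — no Simpson reversal.

No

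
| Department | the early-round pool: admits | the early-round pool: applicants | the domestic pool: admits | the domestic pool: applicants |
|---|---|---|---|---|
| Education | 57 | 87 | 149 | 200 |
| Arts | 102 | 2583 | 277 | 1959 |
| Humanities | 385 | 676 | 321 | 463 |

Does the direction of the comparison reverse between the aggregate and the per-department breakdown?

Education: the early-round pool 57/87 = 65.5%, the domestic pool 149/200 = 74.5% → the domestic pool
Arts: the early-round pool 102/2583 = 3.9%, the domestic pool 277/1959 = 14.1% → the domestic pool
Humanities: the early-round pool 385/676 = 57.0%, the domestic pool 321/463 = 69.3% → the domestic pool
Overall: the early-round pool 544/3346 = 16.3%, the domestic pool 747/2622 = 28.5% → the domestic pool
The domestic pool wins overall and in every department group — no reversal.

No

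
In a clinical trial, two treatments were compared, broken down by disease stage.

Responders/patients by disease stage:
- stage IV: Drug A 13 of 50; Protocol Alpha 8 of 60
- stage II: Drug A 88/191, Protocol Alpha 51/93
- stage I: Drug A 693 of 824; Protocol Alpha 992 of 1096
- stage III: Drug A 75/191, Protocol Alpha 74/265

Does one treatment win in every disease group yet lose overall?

Stage IV: Drug A 13/50 = 26.0%, Protocol Alpha 8/60 = 13.3% → Drug A
Stage II: Drug A 88/191 = 46.1%, Protocol Alpha 51/93 = 54.8% → Protocol Alpha
Stage I: Drug A 693/824 = 84.1%, Protocol Alpha 992/1096 = 90.5% → Protocol Alpha
Stage III: Drug A 75/191 = 39.3%, Protocol Alpha 74/265 = 27.9% → Drug A
Overall: Drug A 869/1256 = 69.2%, Protocol Alpha 1125/1514 = 74.3% → Protocol Alpha
Neither sweeps: Drug A wins 2 of 4 groups, Protocol Alpha wins 2. Protocol Alpha wins overall but not every group — no Simpson reversal.

No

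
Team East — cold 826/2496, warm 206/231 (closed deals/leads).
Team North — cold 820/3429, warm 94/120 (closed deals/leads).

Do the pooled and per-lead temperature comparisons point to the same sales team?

Yes

Cold: Team East 826/2496 = 33.1%, Team North 820/3429 = 23.9% → Team East
Warm: Team East 206/231 = 89.2%, Team North 94/120 = 78.3% → Team East
Overall: Team East 1032/2727 = 37.8%, Team North 914/3549 = 25.8% → Team East
Team East wins overall and in every lead group — no reversal.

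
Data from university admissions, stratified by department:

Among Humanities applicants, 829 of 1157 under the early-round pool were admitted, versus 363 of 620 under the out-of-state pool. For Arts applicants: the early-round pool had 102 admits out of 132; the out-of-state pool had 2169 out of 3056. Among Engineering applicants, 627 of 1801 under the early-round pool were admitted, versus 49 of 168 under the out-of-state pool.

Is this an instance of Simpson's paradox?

Humanities: the early-round pool 829/1157 = 71.7%, the out-of-state pool 363/620 = 58.5% → the early-round pool
Arts: the early-round pool 102/132 = 77.3%, the out-of-state pool 2169/3056 = 71.0% → the early-round pool
Engineering: the early-round pool 627/1801 = 34.8%, the out-of-state pool 49/168 = 29.2% → the early-round pool
Overall: the early-round pool 1558/3090 = 50.4%, the out-of-state pool 2581/3844 = 67.1% → the out-of-state pool
The early-round pool wins each department group but the out-of-state pool wins overall — the comparison reverses. The early-round pool's applicants skew toward Engineering, which has a lower base rate.

Yes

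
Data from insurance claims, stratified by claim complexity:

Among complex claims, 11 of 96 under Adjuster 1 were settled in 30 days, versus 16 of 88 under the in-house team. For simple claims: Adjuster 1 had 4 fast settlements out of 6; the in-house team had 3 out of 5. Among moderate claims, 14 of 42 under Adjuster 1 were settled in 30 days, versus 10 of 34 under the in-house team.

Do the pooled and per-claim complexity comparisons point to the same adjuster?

No

Complex: Adjuster 1 11/96 = 11.5%, the in-house team 16/88 = 18.2% → the in-house team
Simple: Adjuster 1 4/6 = 66.7%, the in-house team 3/5 = 60.0% → Adjuster 1
Moderate: Adjuster 1 14/42 = 33.3%, the in-house team 10/34 = 29.4% → Adjuster 1
Overall: Adjuster 1 29/144 = 20.1%, the in-house team 29/127 = 22.8% → the in-house team
Neither sweeps: Adjuster 1 wins 2 of 3 groups, the in-house team wins 1. The in-house team wins overall but not every group — no Simpson reversal.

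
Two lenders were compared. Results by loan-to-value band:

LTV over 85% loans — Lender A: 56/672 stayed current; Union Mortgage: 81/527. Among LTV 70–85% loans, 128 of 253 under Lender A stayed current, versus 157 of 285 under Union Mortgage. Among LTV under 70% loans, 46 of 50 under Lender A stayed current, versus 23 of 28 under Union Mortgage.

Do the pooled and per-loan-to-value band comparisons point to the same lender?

LTV over 85%: Lender A 56/672 = 8.3%, Union Mortgage 81/527 = 15.4% → Union Mortgage
LTV 70–85%: Lender A 128/253 = 50.6%, Union Mortgage 157/285 = 55.1% → Union Mortgage
LTV under 70%: Lender A 46/50 = 92.0%, Union Mortgage 23/28 = 82.1% → Lender A
Overall: Lender A 230/975 = 23.6%, Union Mortgage 261/840 = 31.1% → Union Mortgage
Neither sweeps: Lender A wins 1 of 3 groups, Union Mortgage wins 2. Union Mortgage wins overall but not every group — no Simpson reversal.

No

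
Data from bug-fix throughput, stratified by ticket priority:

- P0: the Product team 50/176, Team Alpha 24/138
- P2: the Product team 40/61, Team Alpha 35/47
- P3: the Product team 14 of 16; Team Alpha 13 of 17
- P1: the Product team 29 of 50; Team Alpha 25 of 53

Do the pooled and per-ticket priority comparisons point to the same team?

No

P0: the Product team 50/176 = 28.4%, Team Alpha 24/138 = 17.4% → the Product team
P2: the Product team 40/61 = 65.6%, Team Alpha 35/47 = 74.5% → Team Alpha
P3: the Product team 14/16 = 87.5%, Team Alpha 13/17 = 76.5% → the Product team
P1: the Product team 29/50 = 58.0%, Team Alpha 25/53 = 47.2% → the Product team
Overall: the Product team 133/303 = 43.9%, Team Alpha 97/255 = 38.0% → the Product team
Neither sweeps: the Product team wins 3 of 4 groups, Team Alpha wins 1. The Product team wins overall but not every group — no Simpson reversal.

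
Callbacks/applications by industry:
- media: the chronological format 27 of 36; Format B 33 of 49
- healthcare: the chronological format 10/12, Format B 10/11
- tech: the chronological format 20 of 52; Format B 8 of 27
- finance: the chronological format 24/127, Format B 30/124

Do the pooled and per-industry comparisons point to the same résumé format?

No

Media: the chronological format 27/36 = 75.0%, Format B 33/49 = 67.3% → the chronological format
Healthcare: the chronological format 10/12 = 83.3%, Format B 10/11 = 90.9% → Format B
Tech: the chronological format 20/52 = 38.5%, Format B 8/27 = 29.6% → the chronological format
Finance: the chronological format 24/127 = 18.9%, Format B 30/124 = 24.2% → Format B
Overall: the chronological format 81/227 = 35.7%, Format B 81/211 = 38.4% → Format B
Neither sweeps: the chronological format wins 2 of 4 groups, Format B wins 2. Format B wins overall but not every group — no Simpson reversal.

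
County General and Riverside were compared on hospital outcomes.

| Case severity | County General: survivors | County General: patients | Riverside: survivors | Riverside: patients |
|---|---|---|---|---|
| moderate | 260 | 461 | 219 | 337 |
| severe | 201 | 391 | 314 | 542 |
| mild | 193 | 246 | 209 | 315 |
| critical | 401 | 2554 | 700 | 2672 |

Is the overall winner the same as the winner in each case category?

Moderate: County General 260/461 = 56.4%, Riverside 219/337 = 65.0% → Riverside
Severe: County General 201/391 = 51.4%, Riverside 314/542 = 57.9% → Riverside
Mild: County General 193/246 = 78.5%, Riverside 209/315 = 66.3% → County General
Critical: County General 401/2554 = 15.7%, Riverside 700/2672 = 26.2% → Riverside
Overall: County General 1055/3652 = 28.9%, Riverside 1442/3866 = 37.3% → Riverside
Neither sweeps: County General wins 1 of 4 groups, Riverside wins 3. Riverside wins overall but not every group — no Simpson reversal.

No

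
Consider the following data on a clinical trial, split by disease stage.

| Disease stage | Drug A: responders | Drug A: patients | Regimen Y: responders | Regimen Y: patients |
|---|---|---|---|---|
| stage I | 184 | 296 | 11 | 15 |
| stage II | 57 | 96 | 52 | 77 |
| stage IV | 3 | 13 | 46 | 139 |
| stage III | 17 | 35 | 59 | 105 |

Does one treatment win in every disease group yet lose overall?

Yes

Stage I: Drug A 184/296 = 62.2%, Regimen Y 11/15 = 73.3% → Regimen Y
Stage II: Drug A 57/96 = 59.4%, Regimen Y 52/77 = 67.5% → Regimen Y
Stage IV: Drug A 3/13 = 23.1%, Regimen Y 46/139 = 33.1% → Regimen Y
Stage III: Drug A 17/35 = 48.6%, Regimen Y 59/105 = 56.2% → Regimen Y
Overall: Drug A 261/440 = 59.3%, Regimen Y 168/336 = 50.0% → Drug A
Regimen Y wins each disease group but Drug A wins overall — the comparison reverses. Regimen Y's patients skew toward stage IV, which has a lower base rate.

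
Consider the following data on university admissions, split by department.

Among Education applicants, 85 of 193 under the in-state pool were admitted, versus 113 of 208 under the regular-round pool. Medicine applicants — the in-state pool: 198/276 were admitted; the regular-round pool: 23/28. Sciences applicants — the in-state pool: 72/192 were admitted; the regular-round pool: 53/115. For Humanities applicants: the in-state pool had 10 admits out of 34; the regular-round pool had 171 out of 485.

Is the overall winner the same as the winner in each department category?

Education: the in-state pool 85/193 = 44.0%, the regular-round pool 113/208 = 54.3% → the regular-round pool
Medicine: the in-state pool 198/276 = 71.7%, the regular-round pool 23/28 = 82.1% → the regular-round pool
Sciences: the in-state pool 72/192 = 37.5%, the regular-round pool 53/115 = 46.1% → the regular-round pool
Humanities: the in-state pool 10/34 = 29.4%, the regular-round pool 171/485 = 35.3% → the regular-round pool
Overall: the in-state pool 365/695 = 52.5%, the regular-round pool 360/836 = 43.1% → the in-state pool
The regular-round pool wins each department group but the in-state pool wins overall — the comparison reverses. The regular-round pool's applicants skew toward Humanities, which has a lower base rate.

No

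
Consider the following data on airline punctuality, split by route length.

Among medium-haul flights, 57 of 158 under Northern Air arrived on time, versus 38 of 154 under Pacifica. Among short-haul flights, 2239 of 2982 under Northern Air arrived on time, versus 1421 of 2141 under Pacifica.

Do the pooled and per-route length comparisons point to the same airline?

Medium-haul: Northern Air 57/158 = 36.1%, Pacifica 38/154 = 24.7% → Northern Air
Short-haul: Northern Air 2239/2982 = 75.1%, Pacifica 1421/2141 = 66.4% → Northern Air
Overall: Northern Air 2296/3140 = 73.1%, Pacifica 1459/2295 = 63.6% → Northern Air
Northern Air wins overall and in every route group — no reversal.

Yes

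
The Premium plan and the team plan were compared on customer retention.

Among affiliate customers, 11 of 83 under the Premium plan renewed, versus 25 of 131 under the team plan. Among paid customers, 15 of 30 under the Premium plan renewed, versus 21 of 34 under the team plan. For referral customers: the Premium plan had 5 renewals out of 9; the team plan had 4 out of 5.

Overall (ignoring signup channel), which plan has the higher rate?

Affiliate: the Premium plan 11/83 = 13.3%, the team plan 25/131 = 19.1% → the team plan
Paid: the Premium plan 15/30 = 50.0%, the team plan 21/34 = 61.8% → the team plan
Referral: the Premium plan 5/9 = 55.6%, the team plan 4/5 = 80.0% → the team plan
Overall: the Premium plan 31/122 = 25.4%, the team plan 50/170 = 29.4% → the team plan

the team plan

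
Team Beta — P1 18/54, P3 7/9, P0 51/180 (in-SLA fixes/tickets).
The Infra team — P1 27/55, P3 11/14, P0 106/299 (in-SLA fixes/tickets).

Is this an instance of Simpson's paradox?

P1: Team Beta 18/54 = 33.3%, the Infra team 27/55 = 49.1% → the Infra team
P3: Team Beta 7/9 = 77.8%, the Infra team 11/14 = 78.6% → the Infra team
P0: Team Beta 51/180 = 28.3%, the Infra team 106/299 = 35.5% → the Infra team
Overall: Team Beta 76/243 = 31.3%, the Infra team 144/368 = 39.1% → the Infra team
The Infra team wins overall and in every ticket group — no reversal.

No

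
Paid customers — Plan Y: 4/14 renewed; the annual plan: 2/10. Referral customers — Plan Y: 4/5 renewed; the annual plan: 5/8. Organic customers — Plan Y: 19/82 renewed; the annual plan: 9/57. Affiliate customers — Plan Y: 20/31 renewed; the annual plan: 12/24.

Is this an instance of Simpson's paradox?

No

Paid: Plan Y 4/14 = 28.6%, the annual plan 2/10 = 20.0% → Plan Y
Referral: Plan Y 4/5 = 80.0%, the annual plan 5/8 = 62.5% → Plan Y
Organic: Plan Y 19/82 = 23.2%, the annual plan 9/57 = 15.8% → Plan Y
Affiliate: Plan Y 20/31 = 64.5%, the annual plan 12/24 = 50.0% → Plan Y
Overall: Plan Y 47/132 = 35.6%, the annual plan 28/99 = 28.3% → Plan Y
Plan Y wins overall and in every signup group — no reversal.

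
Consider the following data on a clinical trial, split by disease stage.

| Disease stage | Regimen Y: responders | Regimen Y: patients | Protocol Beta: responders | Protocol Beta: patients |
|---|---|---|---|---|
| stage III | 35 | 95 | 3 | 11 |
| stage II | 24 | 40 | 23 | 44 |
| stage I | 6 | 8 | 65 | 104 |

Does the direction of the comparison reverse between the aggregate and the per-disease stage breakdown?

Yes

Stage III: Regimen Y 35/95 = 36.8%, Protocol Beta 3/11 = 27.3% → Regimen Y
Stage II: Regimen Y 24/40 = 60.0%, Protocol Beta 23/44 = 52.3% → Regimen Y
Stage I: Regimen Y 6/8 = 75.0%, Protocol Beta 65/104 = 62.5% → Regimen Y
Overall: Regimen Y 65/143 = 45.5%, Protocol Beta 91/159 = 57.2% → Protocol Beta
Regimen Y wins each disease group but Protocol Beta wins overall — the comparison reverses. Regimen Y's patients skew toward stage III, which has a lower base rate.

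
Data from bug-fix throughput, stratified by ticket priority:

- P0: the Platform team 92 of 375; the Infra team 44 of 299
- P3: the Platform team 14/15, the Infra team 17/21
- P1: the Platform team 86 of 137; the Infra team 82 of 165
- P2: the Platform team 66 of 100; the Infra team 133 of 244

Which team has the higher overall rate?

the Platform team

P0: the Platform team 92/375 = 24.5%, the Infra team 44/299 = 14.7% → the Platform team
P3: the Platform team 14/15 = 93.3%, the Infra team 17/21 = 81.0% → the Platform team
P1: the Platform team 86/137 = 62.8%, the Infra team 82/165 = 49.7% → the Platform team
P2: the Platform team 66/100 = 66.0%, the Infra team 133/244 = 54.5% → the Platform team
Overall: the Platform team 258/627 = 41.1%, the Infra team 276/729 = 37.9% → the Platform team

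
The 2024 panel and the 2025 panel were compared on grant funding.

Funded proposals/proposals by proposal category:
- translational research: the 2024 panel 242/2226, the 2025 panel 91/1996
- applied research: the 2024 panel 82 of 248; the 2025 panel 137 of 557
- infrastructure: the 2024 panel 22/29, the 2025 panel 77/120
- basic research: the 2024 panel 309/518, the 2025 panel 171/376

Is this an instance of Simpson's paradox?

No

Translational research: the 2024 panel 242/2226 = 10.9%, the 2025 panel 91/1996 = 4.6% → the 2024 panel
Applied research: the 2024 panel 82/248 = 33.1%, the 2025 panel 137/557 = 24.6% → the 2024 panel
Infrastructure: the 2024 panel 22/29 = 75.9%, the 2025 panel 77/120 = 64.2% → the 2024 panel
Basic research: the 2024 panel 309/518 = 59.7%, the 2025 panel 171/376 = 45.5% → the 2024 panel
Overall: the 2024 panel 655/3021 = 21.7%, the 2025 panel 476/3049 = 15.6% → the 2024 panel
The 2024 panel wins overall and in every proposal group — no reversal.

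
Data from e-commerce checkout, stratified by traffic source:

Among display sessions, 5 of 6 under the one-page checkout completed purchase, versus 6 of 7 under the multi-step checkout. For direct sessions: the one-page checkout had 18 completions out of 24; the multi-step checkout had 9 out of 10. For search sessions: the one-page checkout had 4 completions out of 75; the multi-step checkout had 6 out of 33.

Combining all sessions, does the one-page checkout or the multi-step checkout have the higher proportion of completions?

Display: the one-page checkout 5/6 = 83.3%, the multi-step checkout 6/7 = 85.7% → the multi-step checkout
Direct: the one-page checkout 18/24 = 75.0%, the multi-step checkout 9/10 = 90.0% → the multi-step checkout
Search: the one-page checkout 4/75 = 5.3%, the multi-step checkout 6/33 = 18.2% → the multi-step checkout
Overall: the one-page checkout 27/105 = 25.7%, the multi-step checkout 21/50 = 42.0% → the multi-step checkout

the multi-step checkout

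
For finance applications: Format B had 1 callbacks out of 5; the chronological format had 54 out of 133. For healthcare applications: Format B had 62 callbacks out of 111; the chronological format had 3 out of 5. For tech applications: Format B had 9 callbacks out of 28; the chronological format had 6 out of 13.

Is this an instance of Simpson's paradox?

Finance: Format B 1/5 = 20.0%, the chronological format 54/133 = 40.6% → the chronological format
Healthcare: Format B 62/111 = 55.9%, the chronological format 3/5 = 60.0% → the chronological format
Tech: Format B 9/28 = 32.1%, the chronological format 6/13 = 46.2% → the chronological format
Overall: Format B 72/144 = 50.0%, the chronological format 63/151 = 41.7% → Format B
The chronological format wins each industry group but Format B wins overall — the comparison reverses. The chronological format's applications skew toward finance, which has a lower base rate.

Yes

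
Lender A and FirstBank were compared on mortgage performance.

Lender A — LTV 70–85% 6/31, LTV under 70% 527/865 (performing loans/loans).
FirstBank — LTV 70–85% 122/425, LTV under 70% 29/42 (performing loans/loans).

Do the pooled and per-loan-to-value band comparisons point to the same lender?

LTV 70–85%: Lender A 6/31 = 19.4%, FirstBank 122/425 = 28.7% → FirstBank
LTV under 70%: Lender A 527/865 = 60.9%, FirstBank 29/42 = 69.0% → FirstBank
Overall: Lender A 533/896 = 59.5%, FirstBank 151/467 = 32.3% → Lender A
FirstBank wins each loan-to-value group but Lender A wins overall — the comparison reverses. FirstBank's loans skew toward LTV 70–85%, which has a lower base rate.

No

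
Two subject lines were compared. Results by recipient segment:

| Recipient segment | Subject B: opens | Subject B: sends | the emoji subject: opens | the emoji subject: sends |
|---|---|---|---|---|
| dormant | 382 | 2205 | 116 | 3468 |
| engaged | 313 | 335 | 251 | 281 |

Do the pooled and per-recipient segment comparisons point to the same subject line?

Dormant: Subject B 382/2205 = 17.3%, the emoji subject 116/3468 = 3.3% → Subject B
Engaged: Subject B 313/335 = 93.4%, the emoji subject 251/281 = 89.3% → Subject B
Overall: Subject B 695/2540 = 27.4%, the emoji subject 367/3749 = 9.8% → Subject B
Subject B wins overall and in every recipient group — no reversal.

Yes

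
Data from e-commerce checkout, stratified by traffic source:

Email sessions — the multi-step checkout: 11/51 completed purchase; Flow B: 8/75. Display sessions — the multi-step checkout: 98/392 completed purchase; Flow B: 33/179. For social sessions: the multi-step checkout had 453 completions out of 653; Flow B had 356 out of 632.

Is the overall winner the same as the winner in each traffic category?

Yes

Email: the multi-step checkout 11/51 = 21.6%, Flow B 8/75 = 10.7% → the multi-step checkout
Display: the multi-step checkout 98/392 = 25.0%, Flow B 33/179 = 18.4% → the multi-step checkout
Social: the multi-step checkout 453/653 = 69.4%, Flow B 356/632 = 56.3% → the multi-step checkout
Overall: the multi-step checkout 562/1096 = 51.3%, Flow B 397/886 = 44.8% → the multi-step checkout
The multi-step checkout wins overall and in every traffic group — no reversal.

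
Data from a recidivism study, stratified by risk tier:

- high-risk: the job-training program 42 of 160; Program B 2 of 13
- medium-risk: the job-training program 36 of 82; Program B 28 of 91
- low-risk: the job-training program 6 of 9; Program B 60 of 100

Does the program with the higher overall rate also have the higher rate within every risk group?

No

High-risk: the job-training program 42/160 = 26.2%, Program B 2/13 = 15.4% → the job-training program
Medium-risk: the job-training program 36/82 = 43.9%, Program B 28/91 = 30.8% → the job-training program
Low-risk: the job-training program 6/9 = 66.7%, Program B 60/100 = 60.0% → the job-training program
Overall: the job-training program 84/251 = 33.5%, Program B 90/204 = 44.1% → Program B
The job-training program wins each risk group but Program B wins overall — the comparison reverses. The job-training program's participants skew toward high-risk, which has a lower base rate.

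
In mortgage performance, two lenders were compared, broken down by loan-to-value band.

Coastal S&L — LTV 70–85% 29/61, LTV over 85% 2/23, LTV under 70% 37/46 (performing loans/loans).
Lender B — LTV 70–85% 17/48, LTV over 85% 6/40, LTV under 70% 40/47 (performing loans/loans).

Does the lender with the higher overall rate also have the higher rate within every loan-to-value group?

LTV 70–85%: Coastal S&L 29/61 = 47.5%, Lender B 17/48 = 35.4% → Coastal S&L
LTV over 85%: Coastal S&L 2/23 = 8.7%, Lender B 6/40 = 15.0% → Lender B
LTV under 70%: Coastal S&L 37/46 = 80.4%, Lender B 40/47 = 85.1% → Lender B
Overall: Coastal S&L 68/130 = 52.3%, Lender B 63/135 = 46.7% → Coastal S&L
Neither sweeps: Coastal S&L wins 1 of 3 groups, Lender B wins 2. Coastal S&L wins overall but not every group — no Simpson reversal.

No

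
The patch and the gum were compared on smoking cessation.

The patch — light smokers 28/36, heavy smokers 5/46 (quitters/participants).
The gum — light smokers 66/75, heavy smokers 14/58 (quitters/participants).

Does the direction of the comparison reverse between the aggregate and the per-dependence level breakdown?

Light smokers: the patch 28/36 = 77.8%, the gum 66/75 = 88.0% → the gum
Heavy smokers: the patch 5/46 = 10.9%, the gum 14/58 = 24.1% → the gum
Overall: the patch 33/82 = 40.2%, the gum 80/133 = 60.2% → the gum
The gum wins overall and in every dependence group — no reversal.

No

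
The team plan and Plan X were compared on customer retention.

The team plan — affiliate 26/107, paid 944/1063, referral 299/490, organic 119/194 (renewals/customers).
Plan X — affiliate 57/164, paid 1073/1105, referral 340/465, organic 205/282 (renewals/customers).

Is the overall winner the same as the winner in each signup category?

Affiliate: the team plan 26/107 = 24.3%, Plan X 57/164 = 34.8% → Plan X
Paid: the team plan 944/1063 = 88.8%, Plan X 1073/1105 = 97.1% → Plan X
Referral: the team plan 299/490 = 61.0%, Plan X 340/465 = 73.1% → Plan X
Organic: the team plan 119/194 = 61.3%, Plan X 205/282 = 72.7% → Plan X
Overall: the team plan 1388/1854 = 74.9%, Plan X 1675/2016 = 83.1% → Plan X
Plan X wins overall and in every signup group — no reversal.

Yes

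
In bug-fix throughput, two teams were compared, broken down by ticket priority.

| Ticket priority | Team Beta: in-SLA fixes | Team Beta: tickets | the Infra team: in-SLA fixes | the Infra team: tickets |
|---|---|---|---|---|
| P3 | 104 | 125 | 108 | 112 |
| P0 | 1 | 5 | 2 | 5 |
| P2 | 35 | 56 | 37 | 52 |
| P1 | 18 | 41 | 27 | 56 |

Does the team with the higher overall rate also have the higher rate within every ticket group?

P3: Team Beta 104/125 = 83.2%, the Infra team 108/112 = 96.4% → the Infra team
P0: Team Beta 1/5 = 20.0%, the Infra team 2/5 = 40.0% → the Infra team
P2: Team Beta 35/56 = 62.5%, the Infra team 37/52 = 71.2% → the Infra team
P1: Team Beta 18/41 = 43.9%, the Infra team 27/56 = 48.2% → the Infra team
Overall: Team Beta 158/227 = 69.6%, the Infra team 174/225 = 77.3% → the Infra team
The Infra team wins overall and in every ticket group — no reversal.

Yes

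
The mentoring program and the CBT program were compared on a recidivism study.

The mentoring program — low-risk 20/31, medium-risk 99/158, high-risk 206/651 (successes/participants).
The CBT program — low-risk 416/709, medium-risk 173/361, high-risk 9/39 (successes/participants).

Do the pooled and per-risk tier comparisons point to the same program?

No

Low-risk: the mentoring program 20/31 = 64.5%, the CBT program 416/709 = 58.7% → the mentoring program
Medium-risk: the mentoring program 99/158 = 62.7%, the CBT program 173/361 = 47.9% → the mentoring program
High-risk: the mentoring program 206/651 = 31.6%, the CBT program 9/39 = 23.1% → the mentoring program
Overall: the mentoring program 325/840 = 38.7%, the CBT program 598/1109 = 53.9% → the CBT program
The mentoring program wins each risk group but the CBT program wins overall — the comparison reverses. The mentoring program's participants skew toward high-risk, which has a lower base rate.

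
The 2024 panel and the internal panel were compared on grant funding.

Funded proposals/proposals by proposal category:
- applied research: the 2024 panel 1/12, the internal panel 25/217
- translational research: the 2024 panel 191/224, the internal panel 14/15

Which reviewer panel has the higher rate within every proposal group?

Applied research: the 2024 panel 1/12 = 8.3%, the internal panel 25/217 = 11.5% → the internal panel
Translational research: the 2024 panel 191/224 = 85.3%, the internal panel 14/15 = 93.3% → the internal panel
The internal panel has the higher rate in both groups.

the internal panel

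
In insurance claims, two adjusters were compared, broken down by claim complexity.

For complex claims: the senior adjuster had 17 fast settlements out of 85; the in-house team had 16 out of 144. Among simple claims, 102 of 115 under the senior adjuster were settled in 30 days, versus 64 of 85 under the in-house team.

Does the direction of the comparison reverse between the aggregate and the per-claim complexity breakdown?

No

Complex: the senior adjuster 17/85 = 20.0%, the in-house team 16/144 = 11.1% → the senior adjuster
Simple: the senior adjuster 102/115 = 88.7%, the in-house team 64/85 = 75.3% → the senior adjuster
Overall: the senior adjuster 119/200 = 59.5%, the in-house team 80/229 = 34.9% → the senior adjuster
The senior adjuster wins overall and in every claim group — no reversal.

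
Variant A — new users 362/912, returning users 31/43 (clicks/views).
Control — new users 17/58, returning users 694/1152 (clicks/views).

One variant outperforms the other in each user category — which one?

Variant A

New users: Variant A 362/912 = 39.7%, Control 17/58 = 29.3% → Variant A
Returning users: Variant A 31/43 = 72.1%, Control 694/1152 = 60.2% → Variant A
Variant A has the higher rate in both groups.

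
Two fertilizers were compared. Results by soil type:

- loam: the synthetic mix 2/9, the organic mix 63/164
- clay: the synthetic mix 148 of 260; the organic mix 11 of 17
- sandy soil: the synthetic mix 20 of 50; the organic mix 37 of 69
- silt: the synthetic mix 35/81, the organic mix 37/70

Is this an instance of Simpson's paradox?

Loam: the synthetic mix 2/9 = 22.2%, the organic mix 63/164 = 38.4% → the organic mix
Clay: the synthetic mix 148/260 = 56.9%, the organic mix 11/17 = 64.7% → the organic mix
Sandy soil: the synthetic mix 20/50 = 40.0%, the organic mix 37/69 = 53.6% → the organic mix
Silt: the synthetic mix 35/81 = 43.2%, the organic mix 37/70 = 52.9% → the organic mix
Overall: the synthetic mix 205/400 = 51.2%, the organic mix 148/320 = 46.2% → the synthetic mix
The organic mix wins each soil group but the synthetic mix wins overall — the comparison reverses. The organic mix's plots skew toward loam, which has a lower base rate.

Yes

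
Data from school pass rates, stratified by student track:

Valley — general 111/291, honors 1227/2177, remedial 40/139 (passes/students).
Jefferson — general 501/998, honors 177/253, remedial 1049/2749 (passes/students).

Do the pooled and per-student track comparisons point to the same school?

No

General: Valley 111/291 = 38.1%, Jefferson 501/998 = 50.2% → Jefferson
Honors: Valley 1227/2177 = 56.4%, Jefferson 177/253 = 70.0% → Jefferson
Remedial: Valley 40/139 = 28.8%, Jefferson 1049/2749 = 38.2% → Jefferson
Overall: Valley 1378/2607 = 52.9%, Jefferson 1727/4000 = 43.2% → Valley
Jefferson wins each student group but Valley wins overall — the comparison reverses. Jefferson's students skew toward remedial, which has a lower base rate.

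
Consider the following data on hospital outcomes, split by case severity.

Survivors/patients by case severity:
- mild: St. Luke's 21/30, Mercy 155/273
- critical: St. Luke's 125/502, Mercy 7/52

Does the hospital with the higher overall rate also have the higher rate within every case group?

Mild: St. Luke's 21/30 = 70.0%, Mercy 155/273 = 56.8% → St. Luke's
Critical: St. Luke's 125/502 = 24.9%, Mercy 7/52 = 13.5% → St. Luke's
Overall: St. Luke's 146/532 = 27.4%, Mercy 162/325 = 49.8% → Mercy
St. Luke's wins each case group but Mercy wins overall — the comparison reverses. St. Luke's's patients skew toward critical, which has a lower base rate.

No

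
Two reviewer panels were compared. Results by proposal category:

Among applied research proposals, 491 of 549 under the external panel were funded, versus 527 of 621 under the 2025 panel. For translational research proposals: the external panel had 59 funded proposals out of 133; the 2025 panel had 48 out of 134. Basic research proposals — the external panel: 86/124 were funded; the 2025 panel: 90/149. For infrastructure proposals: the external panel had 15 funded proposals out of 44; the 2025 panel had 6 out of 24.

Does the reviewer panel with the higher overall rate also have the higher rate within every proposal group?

Applied research: the external panel 491/549 = 89.4%, the 2025 panel 527/621 = 84.9% → the external panel
Translational research: the external panel 59/133 = 44.4%, the 2025 panel 48/134 = 35.8% → the external panel
Basic research: the external panel 86/124 = 69.4%, the 2025 panel 90/149 = 60.4% → the external panel
Infrastructure: the external panel 15/44 = 34.1%, the 2025 panel 6/24 = 25.0% → the external panel
Overall: the external panel 651/850 = 76.6%, the 2025 panel 671/928 = 72.3% → the external panel
The external panel wins overall and in every proposal group — no reversal.

Yes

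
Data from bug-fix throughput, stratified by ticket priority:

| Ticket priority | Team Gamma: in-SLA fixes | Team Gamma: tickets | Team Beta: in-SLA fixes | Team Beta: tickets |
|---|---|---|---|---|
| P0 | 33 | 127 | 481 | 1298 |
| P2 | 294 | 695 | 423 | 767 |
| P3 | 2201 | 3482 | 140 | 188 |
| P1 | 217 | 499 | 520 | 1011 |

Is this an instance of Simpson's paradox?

Yes

P0: Team Gamma 33/127 = 26.0%, Team Beta 481/1298 = 37.1% → Team Beta
P2: Team Gamma 294/695 = 42.3%, Team Beta 423/767 = 55.1% → Team Beta
P3: Team Gamma 2201/3482 = 63.2%, Team Beta 140/188 = 74.5% → Team Beta
P1: Team Gamma 217/499 = 43.5%, Team Beta 520/1011 = 51.4% → Team Beta
Overall: Team Gamma 2745/4803 = 57.2%, Team Beta 1564/3264 = 47.9% → Team Gamma
Team Beta wins each ticket group but Team Gamma wins overall — the comparison reverses. Team Beta's tickets skew toward P0, which has a lower base rate.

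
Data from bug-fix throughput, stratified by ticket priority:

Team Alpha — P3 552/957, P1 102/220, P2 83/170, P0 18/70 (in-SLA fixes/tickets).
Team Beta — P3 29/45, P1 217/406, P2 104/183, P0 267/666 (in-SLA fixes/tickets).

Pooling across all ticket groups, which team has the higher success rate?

Team Alpha

P3: Team Alpha 552/957 = 57.7%, Team Beta 29/45 = 64.4% → Team Beta
P1: Team Alpha 102/220 = 46.4%, Team Beta 217/406 = 53.4% → Team Beta
P2: Team Alpha 83/170 = 48.8%, Team Beta 104/183 = 56.8% → Team Beta
P0: Team Alpha 18/70 = 25.7%, Team Beta 267/666 = 40.1% → Team Beta
Overall: Team Alpha 755/1417 = 53.3%, Team Beta 617/1300 = 47.5% → Team Alpha
(Team Beta wins every ticket group but Team Alpha wins overall — Team Beta's tickets skew toward the low-rate P0 group.)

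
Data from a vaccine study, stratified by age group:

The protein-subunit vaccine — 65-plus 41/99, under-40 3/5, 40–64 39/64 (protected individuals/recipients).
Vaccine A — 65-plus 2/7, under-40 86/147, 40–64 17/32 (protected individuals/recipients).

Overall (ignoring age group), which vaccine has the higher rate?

Vaccine A

65-plus: the protein-subunit vaccine 41/99 = 41.4%, Vaccine A 2/7 = 28.6% → the protein-subunit vaccine
Under-40: the protein-subunit vaccine 3/5 = 60.0%, Vaccine A 86/147 = 58.5% → the protein-subunit vaccine
40–64: the protein-subunit vaccine 39/64 = 60.9%, Vaccine A 17/32 = 53.1% → the protein-subunit vaccine
Overall: the protein-subunit vaccine 83/168 = 49.4%, Vaccine A 105/186 = 56.5% → Vaccine A
(The protein-subunit vaccine wins every age group but Vaccine A wins overall — the protein-subunit vaccine's recipients skew toward the low-rate 65-plus group.)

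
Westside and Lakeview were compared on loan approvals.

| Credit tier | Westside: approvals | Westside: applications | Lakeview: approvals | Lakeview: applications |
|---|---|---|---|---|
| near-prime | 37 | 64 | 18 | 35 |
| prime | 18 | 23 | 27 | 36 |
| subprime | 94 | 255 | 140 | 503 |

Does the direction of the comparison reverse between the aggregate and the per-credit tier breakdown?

No

Near-prime: Westside 37/64 = 57.8%, Lakeview 18/35 = 51.4% → Westside
Prime: Westside 18/23 = 78.3%, Lakeview 27/36 = 75.0% → Westside
Subprime: Westside 94/255 = 36.9%, Lakeview 140/503 = 27.8% → Westside
Overall: Westside 149/342 = 43.6%, Lakeview 185/574 = 32.2% → Westside
Westside wins overall and in every credit group — no reversal.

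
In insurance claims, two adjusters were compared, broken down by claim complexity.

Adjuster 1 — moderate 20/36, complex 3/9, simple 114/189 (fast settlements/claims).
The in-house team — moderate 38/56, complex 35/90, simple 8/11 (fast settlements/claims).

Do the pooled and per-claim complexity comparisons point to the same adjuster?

No

Moderate: Adjuster 1 20/36 = 55.6%, the in-house team 38/56 = 67.9% → the in-house team
Complex: Adjuster 1 3/9 = 33.3%, the in-house team 35/90 = 38.9% → the in-house team
Simple: Adjuster 1 114/189 = 60.3%, the in-house team 8/11 = 72.7% → the in-house team
Overall: Adjuster 1 137/234 = 58.5%, the in-house team 81/157 = 51.6% → Adjuster 1
The in-house team wins each claim group but Adjuster 1 wins overall — the comparison reverses. The in-house team's claims skew toward complex, which has a lower base rate.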